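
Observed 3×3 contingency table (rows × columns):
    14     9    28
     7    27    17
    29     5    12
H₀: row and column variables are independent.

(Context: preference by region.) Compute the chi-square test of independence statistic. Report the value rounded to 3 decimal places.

test statistic = 42.386

Row totals [51, 51, 46], col totals [50, 41, 57], n=148
χ² = (14−17.23)²/17.23 + (9−14.13)²/14.13 + (28−19.64)²/19.64 + (7−17.23)²/17.23 + (27−14.13)²/14.13 + (17−19.64)²/19.64 + (29−15.54)²/15.54 + (5−12.74)²/12.74 + (12−17.72)²/17.72 = 42.3857
df = 4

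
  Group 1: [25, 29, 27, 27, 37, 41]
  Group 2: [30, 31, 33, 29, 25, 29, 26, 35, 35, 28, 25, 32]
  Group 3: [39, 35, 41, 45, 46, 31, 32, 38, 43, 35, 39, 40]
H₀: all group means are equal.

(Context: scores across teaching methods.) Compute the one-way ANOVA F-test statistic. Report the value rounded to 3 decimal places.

Group means [31.00, 29.83, 38.67], grand mean 33.600
SSB = Σnᵢ(x̄ᵢ−x̄)² = 518.867; SSW = ΣΣ(x−x̄ᵢ)² = 594.333
MSB = 518.867/2 = 259.4333; MSW = 594.333/27 = 22.0123
F = MSB/MSW = 11.7858
df = (2, 27)

test statistic = 11.786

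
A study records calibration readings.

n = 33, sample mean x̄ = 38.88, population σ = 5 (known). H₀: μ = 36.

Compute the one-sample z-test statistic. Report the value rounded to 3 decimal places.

SE = σ/√n = 5/√33 = 0.8704
z = (x̄−μ₀)/SE = (38.88−36)/0.8704 = 3.3089

test statistic = 3.309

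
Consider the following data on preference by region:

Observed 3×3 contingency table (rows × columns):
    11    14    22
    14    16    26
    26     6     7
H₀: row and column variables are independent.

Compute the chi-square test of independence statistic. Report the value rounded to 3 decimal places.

Row totals [47, 56, 39], col totals [51, 36, 55], n=142
χ² = (11−16.88)²/16.88 + (14−11.92)²/11.92 + (22−18.20)²/18.20 + (14−20.11)²/20.11 + (16−14.20)²/14.20 + (26−21.69)²/21.69 + (26−14.01)²/14.01 + (6−9.89)²/9.89 + (7−15.11)²/15.11 = 22.2939
df = 4

test statistic = 22.294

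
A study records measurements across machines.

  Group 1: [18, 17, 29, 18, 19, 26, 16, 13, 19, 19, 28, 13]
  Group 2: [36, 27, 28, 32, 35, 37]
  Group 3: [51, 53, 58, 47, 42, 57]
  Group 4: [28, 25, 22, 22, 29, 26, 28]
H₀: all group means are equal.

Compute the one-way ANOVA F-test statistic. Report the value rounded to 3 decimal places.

Group means [19.58, 32.50, 51.33, 25.71], grand mean 29.613
SSB = Σnᵢ(x̄ᵢ−x̄)² = 4194.176; SSW = ΣΣ(x−x̄ᵢ)² = 637.179
MSB = 4194.176/3 = 1398.0588; MSW = 637.179/27 = 23.5992
F = MSB/MSW = 59.2418
df = (3, 27)

test statistic = 59.242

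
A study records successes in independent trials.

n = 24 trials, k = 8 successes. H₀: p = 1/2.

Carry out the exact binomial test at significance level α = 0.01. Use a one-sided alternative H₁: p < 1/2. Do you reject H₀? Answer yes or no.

reject H₀: no

Exact binomial: n=24, k=8, p₀=1/2=0.5000
P(X≤8) from Σ C(n,i)·p₀^i·(1−p₀)^(n−i)
p-value (one-sided, H₁ less) = 0.07579
At α=0.01: p ≥ α → fail to reject H₀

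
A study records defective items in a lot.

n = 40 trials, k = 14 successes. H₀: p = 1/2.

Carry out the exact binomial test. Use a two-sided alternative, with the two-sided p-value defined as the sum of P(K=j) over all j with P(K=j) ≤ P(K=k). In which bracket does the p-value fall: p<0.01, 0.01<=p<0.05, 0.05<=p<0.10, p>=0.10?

p-value bracket: 0.05<=p<0.10

Exact binomial: n=40, k=14, p₀=1/2=0.5000
P(X=j) = C(n,j)·p₀^j·(1−p₀)^(n−j); p = Σ P(X=j) over j with P(X=j) ≤ P(X=14)
p-value (two-sided) = 0.08069
→ bracket: 0.05<=p<0.10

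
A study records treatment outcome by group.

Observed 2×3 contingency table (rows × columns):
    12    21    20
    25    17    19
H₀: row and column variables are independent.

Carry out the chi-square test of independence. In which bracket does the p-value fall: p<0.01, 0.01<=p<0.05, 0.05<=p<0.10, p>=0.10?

Row totals [53, 61], col totals [37, 38, 39], n=114
χ² = (12−17.20)²/17.20 + (21−17.67)²/17.67 + (20−18.13)²/18.13 + (25−19.80)²/19.80 + (17−20.33)²/20.33 + (19−20.87)²/20.87 = 4.4749
df = 2
p-value (upper-tail) = 0.10673
→ bracket: p>=0.10

p-value bracket: p>=0.10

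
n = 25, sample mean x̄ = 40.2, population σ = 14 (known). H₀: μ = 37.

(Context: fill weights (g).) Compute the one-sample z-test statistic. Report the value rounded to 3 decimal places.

test statistic = 1.143

SE = σ/√n = 14/√25 = 2.8000
z = (x̄−μ₀)/SE = (40.2−37)/2.8000 = 1.1429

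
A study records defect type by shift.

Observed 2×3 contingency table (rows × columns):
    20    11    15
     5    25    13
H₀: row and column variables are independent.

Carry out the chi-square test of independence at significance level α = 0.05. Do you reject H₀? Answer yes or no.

reject H₀: yes

Row totals [46, 43], col totals [25, 36, 28], n=89
χ² = (20−12.92)²/12.92 + (11−18.61)²/18.61 + (15−14.47)²/14.47 + (5−12.08)²/12.08 + (25−17.39)²/17.39 + (13−13.53)²/13.53 = 14.5027
df = 2
p-value (upper-tail) = 0.00071
At α=0.05: p < α → reject H₀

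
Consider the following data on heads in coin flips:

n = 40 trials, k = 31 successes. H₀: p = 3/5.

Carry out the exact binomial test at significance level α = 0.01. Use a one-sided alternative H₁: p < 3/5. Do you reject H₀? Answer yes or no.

reject H₀: no

Exact binomial: n=40, k=31, p₀=3/5=0.6000
P(X≤31) from Σ C(n,i)·p₀^i·(1−p₀)^(n−i)
p-value (one-sided, H₁ less) = 0.99394
At α=0.01: p ≥ α → fail to reject H₀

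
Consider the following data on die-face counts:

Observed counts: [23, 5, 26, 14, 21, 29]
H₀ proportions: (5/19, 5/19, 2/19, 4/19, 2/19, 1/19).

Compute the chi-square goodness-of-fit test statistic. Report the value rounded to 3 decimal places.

test statistic = 133.074

n = 118; E_i = n·p_i = [31.05, 31.05, 12.42, 24.84, 12.42, 6.21]
χ² = (23−31.05)²/31.05 + (5−31.05)²/31.05 + (26−12.42)²/12.42 + (14−24.84)²/24.84 + (21−12.42)²/12.42 + (29−6.21)²/6.21 = 133.0737
df = 5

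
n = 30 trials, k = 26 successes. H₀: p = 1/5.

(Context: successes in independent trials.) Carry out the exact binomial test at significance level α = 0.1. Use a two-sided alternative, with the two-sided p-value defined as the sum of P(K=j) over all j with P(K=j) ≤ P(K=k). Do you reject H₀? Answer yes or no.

Exact binomial: n=30, k=26, p₀=1/5=0.2000
P(X=j) = C(n,j)·p₀^j·(1−p₀)^(n−j); p = Σ P(X=j) over j with P(X=j) ≤ P(X=26)
p-value (two-sided) = 0.00000
At α=0.1: p < α → reject H₀

reject H₀: yes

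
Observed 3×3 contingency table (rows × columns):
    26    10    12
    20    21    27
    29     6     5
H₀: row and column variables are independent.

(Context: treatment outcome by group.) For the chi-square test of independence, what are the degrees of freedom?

degrees of freedom = 4

df = (r−1)(c−1) = (3−1)·(3−1) = 4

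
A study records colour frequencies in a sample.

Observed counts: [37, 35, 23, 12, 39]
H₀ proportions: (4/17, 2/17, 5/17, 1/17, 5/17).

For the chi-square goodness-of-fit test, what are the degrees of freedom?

degrees of freedom = 4

df = k − 1 = 5 − 1 = 4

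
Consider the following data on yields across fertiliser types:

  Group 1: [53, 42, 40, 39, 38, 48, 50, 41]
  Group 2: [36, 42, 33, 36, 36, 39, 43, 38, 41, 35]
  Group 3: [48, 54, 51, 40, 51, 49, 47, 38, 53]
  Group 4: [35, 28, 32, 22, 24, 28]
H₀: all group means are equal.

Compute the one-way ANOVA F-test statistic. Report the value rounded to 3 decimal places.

Group means [43.88, 37.90, 47.89, 28.17], grand mean 40.303
SSB = Σnᵢ(x̄ᵢ−x̄)² = 1561.472; SSW = ΣΣ(x−x̄ᵢ)² = 681.497
MSB = 1561.472/3 = 520.4908; MSW = 681.497/29 = 23.4999
F = MSB/MSW = 22.1486
df = (3, 29)

test statistic = 22.149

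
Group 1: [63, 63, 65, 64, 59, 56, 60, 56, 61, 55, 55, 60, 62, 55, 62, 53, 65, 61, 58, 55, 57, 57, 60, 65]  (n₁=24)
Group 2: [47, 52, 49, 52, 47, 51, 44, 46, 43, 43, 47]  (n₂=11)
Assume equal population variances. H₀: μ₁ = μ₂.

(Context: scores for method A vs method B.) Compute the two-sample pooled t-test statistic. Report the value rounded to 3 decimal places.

x̄₁=59.458, s₁=3.706, n₁=24
x̄₂=47.364, s₂=3.325, n₂=11
s_p² = [23·3.706² + 10·3.325²]/33 = 12.9244
SE = √(s_p²·(1/24+1/11)) = 1.3090
t = (59.458−47.364)/1.3090 = 9.2397
df = 33

test statistic = 9.240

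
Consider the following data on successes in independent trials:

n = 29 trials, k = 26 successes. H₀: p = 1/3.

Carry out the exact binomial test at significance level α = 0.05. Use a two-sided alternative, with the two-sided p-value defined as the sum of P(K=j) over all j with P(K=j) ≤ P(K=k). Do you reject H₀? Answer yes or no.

reject H₀: yes

Exact binomial: n=29, k=26, p₀=1/3=0.3333
P(X=j) = C(n,j)·p₀^j·(1−p₀)^(n−j); p = Σ P(X=j) over j with P(X=j) ≤ P(X=26)
p-value (two-sided) = 0.00000
At α=0.05: p < α → reject H₀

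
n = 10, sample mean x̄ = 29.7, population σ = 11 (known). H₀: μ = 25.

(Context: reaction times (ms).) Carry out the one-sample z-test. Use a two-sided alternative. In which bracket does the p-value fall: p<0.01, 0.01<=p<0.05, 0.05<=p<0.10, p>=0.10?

p-value bracket: p>=0.10

SE = σ/√n = 11/√10 = 3.4785
z = (x̄−μ₀)/SE = (29.7−25)/3.4785 = 1.3512
p-value (two-sided) = 0.17665
→ bracket: p>=0.10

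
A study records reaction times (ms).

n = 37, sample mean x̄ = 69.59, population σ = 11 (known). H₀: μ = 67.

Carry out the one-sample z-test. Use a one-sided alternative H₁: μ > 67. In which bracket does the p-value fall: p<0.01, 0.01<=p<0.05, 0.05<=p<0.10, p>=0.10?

SE = σ/√n = 11/√37 = 1.8084
z = (x̄−μ₀)/SE = (69.59−67)/1.8084 = 1.4322
p-value (one-sided, H₁ greater) = 0.07604
→ bracket: 0.05<=p<0.10

p-value bracket: 0.05<=p<0.10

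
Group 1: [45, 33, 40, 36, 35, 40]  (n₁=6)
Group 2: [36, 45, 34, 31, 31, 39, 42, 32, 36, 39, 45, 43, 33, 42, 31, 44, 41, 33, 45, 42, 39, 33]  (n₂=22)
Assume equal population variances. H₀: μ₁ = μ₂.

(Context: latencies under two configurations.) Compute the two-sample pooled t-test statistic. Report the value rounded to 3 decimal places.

test statistic = 0.073

x̄₁=38.167, s₁=4.355, n₁=6
x̄₂=38.000, s₂=5.118, n₂=22
s_p² = [5·4.355² + 21·5.118²]/26 = 24.8013
SE = √(s_p²·(1/6+1/22)) = 2.2937
t = (38.167−38.000)/2.2937 = 0.0727
df = 26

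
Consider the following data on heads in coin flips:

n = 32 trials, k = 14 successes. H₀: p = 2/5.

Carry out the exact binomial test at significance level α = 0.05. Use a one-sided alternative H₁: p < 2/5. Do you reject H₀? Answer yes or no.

reject H₀: no

Exact binomial: n=32, k=14, p₀=2/5=0.4000
P(X≤14) from Σ C(n,i)·p₀^i·(1−p₀)^(n−i)
p-value (one-sided, H₁ less) = 0.73238
At α=0.05: p ≥ α → fail to reject H₀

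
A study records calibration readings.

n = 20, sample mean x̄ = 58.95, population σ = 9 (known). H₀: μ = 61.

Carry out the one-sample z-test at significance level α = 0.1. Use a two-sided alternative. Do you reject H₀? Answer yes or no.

reject H₀: no

SE = σ/√n = 9/√20 = 2.0125
z = (x̄−μ₀)/SE = (58.95−61)/2.0125 = -1.0187
p-value (two-sided) = 0.30837
At α=0.1: p ≥ α → fail to reject H₀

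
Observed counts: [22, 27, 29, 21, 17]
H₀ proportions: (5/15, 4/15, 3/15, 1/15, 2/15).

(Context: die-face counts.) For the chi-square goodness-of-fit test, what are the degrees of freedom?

df = k − 1 = 5 − 1 = 4

degrees of freedom = 4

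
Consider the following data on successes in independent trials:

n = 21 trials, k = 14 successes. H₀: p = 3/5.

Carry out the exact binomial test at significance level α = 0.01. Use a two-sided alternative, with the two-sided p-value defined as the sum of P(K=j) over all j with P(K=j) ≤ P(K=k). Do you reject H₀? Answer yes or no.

reject H₀: no

Exact binomial: n=21, k=14, p₀=3/5=0.6000
P(X=j) = C(n,j)·p₀^j·(1−p₀)^(n−j); p = Σ P(X=j) over j with P(X=j) ≤ P(X=14)
p-value (two-sided) = 0.65810
At α=0.01: p ≥ α → fail to reject H₀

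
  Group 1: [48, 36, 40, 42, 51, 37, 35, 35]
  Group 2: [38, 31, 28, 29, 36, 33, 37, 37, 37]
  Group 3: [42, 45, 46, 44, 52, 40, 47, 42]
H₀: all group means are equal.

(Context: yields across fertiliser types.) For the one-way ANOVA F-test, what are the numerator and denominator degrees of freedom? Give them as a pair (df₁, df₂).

degrees of freedom = [2, 22]

k = 3 groups, N = 25 total
df = (k−1, N−k) = (3−1, 25−3) = (2, 22)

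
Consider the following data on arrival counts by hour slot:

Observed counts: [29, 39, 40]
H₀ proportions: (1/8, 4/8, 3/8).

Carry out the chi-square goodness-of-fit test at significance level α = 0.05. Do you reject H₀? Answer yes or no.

n = 108; E_i = n·p_i = [13.50, 54.00, 40.50]
χ² = (29−13.50)²/13.50 + (39−54.00)²/54.00 + (40−40.50)²/40.50 = 21.9691
df = 2
p-value (upper-tail) = 0.00002
At α=0.05: p < α → reject H₀

reject H₀: yes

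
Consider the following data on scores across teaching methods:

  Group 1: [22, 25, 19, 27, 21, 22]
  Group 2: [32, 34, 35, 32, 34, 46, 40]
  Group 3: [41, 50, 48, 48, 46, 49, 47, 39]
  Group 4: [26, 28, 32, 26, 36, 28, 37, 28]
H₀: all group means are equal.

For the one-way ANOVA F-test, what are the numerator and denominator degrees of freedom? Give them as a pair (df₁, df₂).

k = 4 groups, N = 29 total
df = (k−1, N−k) = (4−1, 29−4) = (3, 25)

degrees of freedom = [3, 25]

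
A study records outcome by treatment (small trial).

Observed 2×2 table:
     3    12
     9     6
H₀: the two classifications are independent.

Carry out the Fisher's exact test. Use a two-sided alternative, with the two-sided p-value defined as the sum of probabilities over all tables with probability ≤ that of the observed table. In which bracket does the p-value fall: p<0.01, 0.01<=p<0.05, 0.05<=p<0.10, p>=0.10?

Margins: r₁=15, r₂=15, c₁=12, c₂=18, n=30
p_obs = C(15,3)·C(15,9)/C(30,12); sum pmf over tables with pmf ≤ p_obs
p-value (two-sided) = 0.06043
→ bracket: 0.05<=p<0.10

p-value bracket: 0.05<=p<0.10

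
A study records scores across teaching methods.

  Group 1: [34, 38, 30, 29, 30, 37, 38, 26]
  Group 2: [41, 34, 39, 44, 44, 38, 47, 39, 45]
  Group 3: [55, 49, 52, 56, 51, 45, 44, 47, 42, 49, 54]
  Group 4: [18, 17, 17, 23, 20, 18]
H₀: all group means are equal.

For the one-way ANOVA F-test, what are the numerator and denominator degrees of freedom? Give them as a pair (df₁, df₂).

k = 4 groups, N = 34 total
df = (k−1, N−k) = (4−1, 34−4) = (3, 30)

degrees of freedom = [3, 30]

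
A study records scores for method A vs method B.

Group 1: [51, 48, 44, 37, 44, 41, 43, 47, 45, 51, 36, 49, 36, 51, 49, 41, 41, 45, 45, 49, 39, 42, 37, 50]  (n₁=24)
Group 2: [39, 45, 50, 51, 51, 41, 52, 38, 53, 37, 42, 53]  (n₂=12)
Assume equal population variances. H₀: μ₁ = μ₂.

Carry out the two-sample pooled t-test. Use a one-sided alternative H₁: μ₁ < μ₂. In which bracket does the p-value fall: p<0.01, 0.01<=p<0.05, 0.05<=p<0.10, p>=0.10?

p-value bracket: p>=0.10

x̄₁=44.208, s₁=4.969, n₁=24
x̄₂=46.000, s₂=6.296, n₂=12
s_p² = [23·4.969² + 11·6.296²]/34 = 29.5282
SE = √(s_p²·(1/24+1/12)) = 1.9212
t = (44.208−46.000)/1.9212 = -0.9326
df = 34
p-value (one-sided, H₁ less) = 0.17881
→ bracket: p>=0.10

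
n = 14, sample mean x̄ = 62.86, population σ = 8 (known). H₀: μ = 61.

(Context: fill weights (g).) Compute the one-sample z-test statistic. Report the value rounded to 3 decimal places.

test statistic = 0.870

SE = σ/√n = 8/√14 = 2.1381
z = (x̄−μ₀)/SE = (62.86−61)/2.1381 = 0.8699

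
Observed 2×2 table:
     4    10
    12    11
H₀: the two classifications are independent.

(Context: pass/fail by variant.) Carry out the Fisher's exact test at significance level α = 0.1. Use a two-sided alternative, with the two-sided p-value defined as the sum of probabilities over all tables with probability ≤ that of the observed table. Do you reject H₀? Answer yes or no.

reject H₀: no

Margins: r₁=14, r₂=23, c₁=16, c₂=21, n=37
p_obs = C(14,4)·C(23,12)/C(37,16); sum pmf over tables with pmf ≤ p_obs
p-value (two-sided) = 0.19077
At α=0.1: p ≥ α → fail to reject H₀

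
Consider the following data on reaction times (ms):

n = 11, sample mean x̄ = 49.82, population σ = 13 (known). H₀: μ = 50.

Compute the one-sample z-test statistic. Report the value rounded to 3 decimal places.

SE = σ/√n = 13/√11 = 3.9196
z = (x̄−μ₀)/SE = (49.82−50)/3.9196 = -0.0459

test statistic = -0.046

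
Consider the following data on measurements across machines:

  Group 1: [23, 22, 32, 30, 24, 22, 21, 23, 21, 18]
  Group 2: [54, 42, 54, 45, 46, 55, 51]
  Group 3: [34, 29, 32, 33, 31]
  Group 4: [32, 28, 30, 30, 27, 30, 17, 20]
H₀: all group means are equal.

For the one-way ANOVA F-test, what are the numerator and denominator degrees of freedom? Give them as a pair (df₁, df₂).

k = 4 groups, N = 30 total
df = (k−1, N−k) = (4−1, 30−4) = (3, 26)

degrees of freedom = [3, 26]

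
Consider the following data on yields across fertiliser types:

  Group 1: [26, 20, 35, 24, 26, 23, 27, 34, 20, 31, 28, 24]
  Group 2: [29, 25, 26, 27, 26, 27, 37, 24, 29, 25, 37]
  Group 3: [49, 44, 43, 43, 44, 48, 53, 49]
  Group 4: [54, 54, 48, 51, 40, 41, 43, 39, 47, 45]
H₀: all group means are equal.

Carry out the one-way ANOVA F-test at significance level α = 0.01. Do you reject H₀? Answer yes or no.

reject H₀: yes

Group means [26.50, 28.36, 46.62, 46.20], grand mean 35.732
SSB = Σnᵢ(x̄ᵢ−x̄)² = 3665.028; SSW = ΣΣ(x−x̄ᵢ)² = 839.020
MSB = 3665.028/3 = 1221.6761; MSW = 839.020/37 = 22.6762
F = MSB/MSW = 53.8747
df = (3, 37)
p-value (upper-tail) = 0.00000
At α=0.01: p < α → reject H₀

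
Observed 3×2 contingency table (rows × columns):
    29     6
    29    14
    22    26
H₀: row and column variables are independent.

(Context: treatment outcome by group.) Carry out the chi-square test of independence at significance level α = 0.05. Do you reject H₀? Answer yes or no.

Row totals [35, 43, 48], col totals [80, 46], n=126
χ² = (29−22.22)²/22.22 + (6−12.78)²/12.78 + (29−27.30)²/27.30 + (14−15.70)²/15.70 + (22−30.48)²/30.48 + (26−17.52)²/17.52 = 12.4091
df = 2
p-value (upper-tail) = 0.00202
At α=0.05: p < α → reject H₀

reject H₀: yes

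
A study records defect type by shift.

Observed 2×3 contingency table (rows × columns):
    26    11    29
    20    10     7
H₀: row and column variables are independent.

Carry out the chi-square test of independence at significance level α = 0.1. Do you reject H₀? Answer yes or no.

reject H₀: yes

Row totals [66, 37], col totals [46, 21, 36], n=103
χ² = (26−29.48)²/29.48 + (11−13.46)²/13.46 + (29−23.07)²/23.07 + (20−16.52)²/16.52 + (10−7.54)²/7.54 + (7−12.93)²/12.93 = 6.6356
df = 2
p-value (upper-tail) = 0.03623
At α=0.1: p < α → reject H₀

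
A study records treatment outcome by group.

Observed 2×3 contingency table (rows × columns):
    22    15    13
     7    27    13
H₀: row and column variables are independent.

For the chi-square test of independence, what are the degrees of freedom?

degrees of freedom = 2

df = (r−1)(c−1) = (2−1)·(3−1) = 2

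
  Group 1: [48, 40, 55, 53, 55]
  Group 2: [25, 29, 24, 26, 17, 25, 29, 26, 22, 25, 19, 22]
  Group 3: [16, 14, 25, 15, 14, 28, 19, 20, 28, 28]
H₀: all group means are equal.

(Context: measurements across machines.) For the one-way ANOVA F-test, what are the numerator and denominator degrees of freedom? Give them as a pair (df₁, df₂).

degrees of freedom = [2, 24]

k = 3 groups, N = 27 total
df = (k−1, N−k) = (3−1, 27−3) = (2, 24)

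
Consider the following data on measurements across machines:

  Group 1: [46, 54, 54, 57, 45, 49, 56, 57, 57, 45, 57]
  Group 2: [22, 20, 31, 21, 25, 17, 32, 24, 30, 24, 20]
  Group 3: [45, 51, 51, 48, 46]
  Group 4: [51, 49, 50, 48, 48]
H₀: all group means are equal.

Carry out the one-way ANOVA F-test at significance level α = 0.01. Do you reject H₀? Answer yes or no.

Group means [52.45, 24.18, 48.20, 49.20], grand mean 41.562
SSB = Σnᵢ(x̄ᵢ−x̄)² = 5139.911; SSW = ΣΣ(x−x̄ᵢ)² = 545.964
MSB = 5139.911/3 = 1713.3038; MSW = 545.964/28 = 19.4987
F = MSB/MSW = 87.8676
df = (3, 28)
p-value (upper-tail) = 0.00000
At α=0.01: p < α → reject H₀

reject H₀: yes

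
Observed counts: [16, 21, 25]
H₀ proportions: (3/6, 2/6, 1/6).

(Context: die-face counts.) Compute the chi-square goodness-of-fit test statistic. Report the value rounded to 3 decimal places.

test statistic = 28.081

n = 62; E_i = n·p_i = [31.00, 20.67, 10.33]
χ² = (16−31.00)²/31.00 + (21−20.67)²/20.67 + (25−10.33)²/10.33 = 28.0806
df = 2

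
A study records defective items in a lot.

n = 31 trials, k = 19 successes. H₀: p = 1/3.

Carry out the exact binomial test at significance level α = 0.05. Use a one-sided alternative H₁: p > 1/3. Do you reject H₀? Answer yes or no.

Exact binomial: n=31, k=19, p₀=1/3=0.3333
P(X≥19) from Σ C(n,i)·p₀^i·(1−p₀)^(n−i)
p-value (one-sided, H₁ greater) = 0.00131
At α=0.05: p < α → reject H₀

reject H₀: yes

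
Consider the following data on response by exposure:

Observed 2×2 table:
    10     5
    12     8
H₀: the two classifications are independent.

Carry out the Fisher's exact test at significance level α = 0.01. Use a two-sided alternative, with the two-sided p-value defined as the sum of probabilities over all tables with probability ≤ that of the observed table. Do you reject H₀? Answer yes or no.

Margins: r₁=15, r₂=20, c₁=22, c₂=13, n=35
p_obs = C(15,10)·C(20,12)/C(35,22); sum pmf over tables with pmf ≤ p_obs
p-value (two-sided) = 0.73720
At α=0.01: p ≥ α → fail to reject H₀

reject H₀: no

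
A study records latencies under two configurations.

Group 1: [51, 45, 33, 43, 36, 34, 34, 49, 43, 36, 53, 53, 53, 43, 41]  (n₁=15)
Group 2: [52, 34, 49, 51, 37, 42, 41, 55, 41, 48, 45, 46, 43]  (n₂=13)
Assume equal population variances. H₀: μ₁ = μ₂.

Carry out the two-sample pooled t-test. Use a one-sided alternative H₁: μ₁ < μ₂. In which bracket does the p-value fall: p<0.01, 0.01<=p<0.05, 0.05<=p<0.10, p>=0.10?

p-value bracket: p>=0.10

x̄₁=43.133, s₁=7.405, n₁=15
x̄₂=44.923, s₂=6.062, n₂=13
s_p² = [14·7.405² + 12·6.062²]/26 = 46.4868
SE = √(s_p²·(1/15+1/13)) = 2.5836
t = (43.133−44.923)/2.5836 = -0.6927
df = 26
p-value (one-sided, H₁ less) = 0.24731
→ bracket: p>=0.10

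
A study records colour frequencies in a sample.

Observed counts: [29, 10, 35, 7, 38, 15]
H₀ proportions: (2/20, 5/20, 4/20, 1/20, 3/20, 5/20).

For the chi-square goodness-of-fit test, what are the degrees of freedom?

df = k − 1 = 6 − 1 = 5

degrees of freedom = 5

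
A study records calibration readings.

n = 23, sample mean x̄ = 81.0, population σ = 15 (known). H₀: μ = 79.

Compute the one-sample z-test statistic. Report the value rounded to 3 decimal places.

test statistic = 0.639

SE = σ/√n = 15/√23 = 3.1277
z = (x̄−μ₀)/SE = (81.0−79)/3.1277 = 0.6394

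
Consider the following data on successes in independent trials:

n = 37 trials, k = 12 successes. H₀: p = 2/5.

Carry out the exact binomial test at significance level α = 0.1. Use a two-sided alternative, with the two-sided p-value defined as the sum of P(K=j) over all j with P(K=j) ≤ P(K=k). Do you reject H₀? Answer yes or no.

Exact binomial: n=37, k=12, p₀=2/5=0.4000
P(X=j) = C(n,j)·p₀^j·(1−p₀)^(n−j); p = Σ P(X=j) over j with P(X=j) ≤ P(X=12)
p-value (two-sided) = 0.40369
At α=0.1: p ≥ α → fail to reject H₀

reject H₀: no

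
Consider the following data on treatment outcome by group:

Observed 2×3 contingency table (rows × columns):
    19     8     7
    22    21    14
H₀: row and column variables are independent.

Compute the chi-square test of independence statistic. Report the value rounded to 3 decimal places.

test statistic = 2.742

Row totals [34, 57], col totals [41, 29, 21], n=91
χ² = (19−15.32)²/15.32 + (8−10.84)²/10.84 + (7−7.85)²/7.85 + (22−25.68)²/25.68 + (21−18.16)²/18.16 + (14−13.15)²/13.15 = 2.7424
df = 2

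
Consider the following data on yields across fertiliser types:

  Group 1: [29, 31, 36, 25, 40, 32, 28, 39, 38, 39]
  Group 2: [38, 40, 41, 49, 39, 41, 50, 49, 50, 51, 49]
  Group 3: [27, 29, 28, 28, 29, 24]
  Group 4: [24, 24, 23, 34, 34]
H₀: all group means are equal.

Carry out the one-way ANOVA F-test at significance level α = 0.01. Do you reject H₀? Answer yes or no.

reject H₀: yes

Group means [33.70, 45.18, 27.50, 27.80], grand mean 35.562
SSB = Σnᵢ(x̄ᵢ−x̄)² = 1743.839; SSW = ΣΣ(x−x̄ᵢ)² = 682.036
MSB = 1743.839/3 = 581.2795; MSW = 682.036/28 = 24.3584
F = MSB/MSW = 23.8636
df = (3, 28)
p-value (upper-tail) = 0.00000
At α=0.01: p < α → reject H₀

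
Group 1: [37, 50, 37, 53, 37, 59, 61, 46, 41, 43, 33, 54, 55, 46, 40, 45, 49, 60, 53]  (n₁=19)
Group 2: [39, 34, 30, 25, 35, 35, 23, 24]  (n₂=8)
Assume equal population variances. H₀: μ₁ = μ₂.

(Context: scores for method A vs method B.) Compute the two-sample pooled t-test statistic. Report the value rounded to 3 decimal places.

test statistic = 5.010

x̄₁=47.316, s₁=8.525, n₁=19
x̄₂=30.625, s₂=6.022, n₂=8
s_p² = [18·8.525² + 7·6.022²]/25 = 62.4792
SE = √(s_p²·(1/19+1/8)) = 3.3314
t = (47.316−30.625)/3.3314 = 5.0101
df = 25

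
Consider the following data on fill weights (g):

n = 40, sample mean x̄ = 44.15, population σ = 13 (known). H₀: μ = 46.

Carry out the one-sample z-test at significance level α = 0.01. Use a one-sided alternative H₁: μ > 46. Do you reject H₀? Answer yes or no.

reject H₀: no

SE = σ/√n = 13/√40 = 2.0555
z = (x̄−μ₀)/SE = (44.15−46)/2.0555 = -0.9000
p-value (one-sided, H₁ greater) = 0.81595
At α=0.01: p ≥ α → fail to reject H₀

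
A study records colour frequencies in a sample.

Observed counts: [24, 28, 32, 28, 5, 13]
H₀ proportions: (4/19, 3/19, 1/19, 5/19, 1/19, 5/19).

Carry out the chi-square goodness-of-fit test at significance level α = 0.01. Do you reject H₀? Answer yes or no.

n = 130; E_i = n·p_i = [27.37, 20.53, 6.84, 34.21, 6.84, 34.21]
χ² = (24−27.37)²/27.37 + (28−20.53)²/20.53 + (32−6.84)²/6.84 + (28−34.21)²/34.21 + (5−6.84)²/6.84 + (13−34.21)²/34.21 = 110.4133
df = 5
p-value (upper-tail) = 0.00000
At α=0.01: p < α → reject H₀

reject H₀: yes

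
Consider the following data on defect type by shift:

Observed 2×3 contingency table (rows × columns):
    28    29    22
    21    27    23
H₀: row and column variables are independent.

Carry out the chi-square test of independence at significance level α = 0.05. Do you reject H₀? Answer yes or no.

Row totals [79, 71], col totals [49, 56, 45], n=150
χ² = (28−25.81)²/25.81 + (29−29.49)²/29.49 + (22−23.70)²/23.70 + (21−23.19)²/23.19 + (27−26.51)²/26.51 + (23−21.30)²/21.30 = 0.6689
df = 2
p-value (upper-tail) = 0.71574
At α=0.05: p ≥ α → fail to reject H₀

reject H₀: no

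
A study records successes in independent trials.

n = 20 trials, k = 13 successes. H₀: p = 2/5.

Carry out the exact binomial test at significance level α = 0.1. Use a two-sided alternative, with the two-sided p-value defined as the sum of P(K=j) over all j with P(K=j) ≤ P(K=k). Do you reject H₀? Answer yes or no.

Exact binomial: n=20, k=13, p₀=2/5=0.4000
P(X=j) = C(n,j)·p₀^j·(1−p₀)^(n−j); p = Σ P(X=j) over j with P(X=j) ≤ P(X=13)
p-value (two-sided) = 0.03699
At α=0.1: p < α → reject H₀

reject H₀: yes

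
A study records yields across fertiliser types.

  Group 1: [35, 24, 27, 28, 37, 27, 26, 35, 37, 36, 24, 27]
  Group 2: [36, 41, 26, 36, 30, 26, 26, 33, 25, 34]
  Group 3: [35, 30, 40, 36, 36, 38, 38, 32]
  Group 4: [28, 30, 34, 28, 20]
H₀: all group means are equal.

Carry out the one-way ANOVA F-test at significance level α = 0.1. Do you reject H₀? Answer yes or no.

Group means [30.25, 31.30, 35.62, 28.00], grand mean 31.457
SSB = Σnᵢ(x̄ᵢ−x̄)² = 216.461; SSW = ΣΣ(x−x̄ᵢ)² = 756.225
MSB = 216.461/3 = 72.1536; MSW = 756.225/31 = 24.3944
F = MSB/MSW = 2.9578
df = (3, 31)
p-value (upper-tail) = 0.04759
At α=0.1: p < α → reject H₀

reject H₀: yes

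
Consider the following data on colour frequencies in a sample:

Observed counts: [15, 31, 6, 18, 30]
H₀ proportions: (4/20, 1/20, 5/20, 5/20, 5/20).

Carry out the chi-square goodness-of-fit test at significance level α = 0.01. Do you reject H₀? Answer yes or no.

reject H₀: yes

n = 100; E_i = n·p_i = [20.00, 5.00, 25.00, 25.00, 25.00]
χ² = (15−20.00)²/20.00 + (31−5.00)²/5.00 + (6−25.00)²/25.00 + (18−25.00)²/25.00 + (30−25.00)²/25.00 = 153.8500
df = 4
p-value (upper-tail) = 0.00000
At α=0.01: p < α → reject H₀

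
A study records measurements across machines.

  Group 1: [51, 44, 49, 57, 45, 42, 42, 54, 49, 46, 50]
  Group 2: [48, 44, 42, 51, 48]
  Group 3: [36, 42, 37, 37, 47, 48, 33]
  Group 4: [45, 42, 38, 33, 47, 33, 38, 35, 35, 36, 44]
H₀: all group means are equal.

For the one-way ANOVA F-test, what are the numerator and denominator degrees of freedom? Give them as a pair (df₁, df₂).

degrees of freedom = [3, 30]

k = 4 groups, N = 34 total
df = (k−1, N−k) = (4−1, 34−4) = (3, 30)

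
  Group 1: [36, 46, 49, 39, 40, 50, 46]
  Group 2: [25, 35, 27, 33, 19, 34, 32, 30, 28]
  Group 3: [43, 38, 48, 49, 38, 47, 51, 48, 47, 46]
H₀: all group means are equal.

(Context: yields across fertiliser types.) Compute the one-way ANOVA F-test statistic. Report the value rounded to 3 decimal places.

test statistic = 29.489

Group means [43.71, 29.22, 45.50], grand mean 39.385
SSB = Σnᵢ(x̄ᵢ−x̄)² = 1434.670; SSW = ΣΣ(x−x̄ᵢ)² = 559.484
MSB = 1434.670/2 = 717.3349; MSW = 559.484/23 = 24.3254
F = MSB/MSW = 29.4891
df = (2, 23)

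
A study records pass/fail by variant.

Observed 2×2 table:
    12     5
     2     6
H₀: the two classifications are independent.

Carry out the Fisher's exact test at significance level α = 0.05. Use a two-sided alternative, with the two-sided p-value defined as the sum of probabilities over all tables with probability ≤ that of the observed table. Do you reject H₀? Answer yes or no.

Margins: r₁=17, r₂=8, c₁=14, c₂=11, n=25
p_obs = C(17,12)·C(8,2)/C(25,14); sum pmf over tables with pmf ≤ p_obs
p-value (two-sided) = 0.08098
At α=0.05: p ≥ α → fail to reject H₀

reject H₀: no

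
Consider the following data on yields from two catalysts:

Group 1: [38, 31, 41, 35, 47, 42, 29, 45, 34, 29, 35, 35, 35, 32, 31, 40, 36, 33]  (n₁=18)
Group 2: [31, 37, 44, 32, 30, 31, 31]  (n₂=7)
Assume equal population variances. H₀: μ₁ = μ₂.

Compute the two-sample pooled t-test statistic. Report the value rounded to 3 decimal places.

x̄₁=36.000, s₁=5.224, n₁=18
x̄₂=33.714, s₂=5.090, n₂=7
s_p² = [17·5.224² + 6·5.090²]/23 = 26.9317
SE = √(s_p²·(1/18+1/7)) = 2.3116
t = (36.000−33.714)/2.3116 = 0.9888
df = 23

test statistic = 0.989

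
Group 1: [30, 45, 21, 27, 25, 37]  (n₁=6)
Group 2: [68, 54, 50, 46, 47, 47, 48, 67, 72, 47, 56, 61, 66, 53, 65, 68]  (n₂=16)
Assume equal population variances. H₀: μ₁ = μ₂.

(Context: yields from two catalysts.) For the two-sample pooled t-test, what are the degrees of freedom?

df = n₁ + n₂ − 2 = 6 + 16 − 2 = 20

degrees of freedom = 20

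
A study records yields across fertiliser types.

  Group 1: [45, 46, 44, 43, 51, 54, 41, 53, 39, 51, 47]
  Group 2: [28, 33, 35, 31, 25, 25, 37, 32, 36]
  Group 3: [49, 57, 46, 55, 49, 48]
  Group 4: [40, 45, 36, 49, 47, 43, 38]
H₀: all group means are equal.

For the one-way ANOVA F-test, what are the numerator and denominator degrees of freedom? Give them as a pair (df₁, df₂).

k = 4 groups, N = 33 total
df = (k−1, N−k) = (4−1, 33−4) = (3, 29)

degrees of freedom = [3, 29]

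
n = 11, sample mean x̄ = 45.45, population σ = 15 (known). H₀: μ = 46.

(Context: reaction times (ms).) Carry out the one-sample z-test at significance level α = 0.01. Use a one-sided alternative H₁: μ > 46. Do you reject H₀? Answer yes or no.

reject H₀: no

SE = σ/√n = 15/√11 = 4.5227
z = (x̄−μ₀)/SE = (45.45−46)/4.5227 = -0.1216
p-value (one-sided, H₁ greater) = 0.54840
At α=0.01: p ≥ α → fail to reject H₀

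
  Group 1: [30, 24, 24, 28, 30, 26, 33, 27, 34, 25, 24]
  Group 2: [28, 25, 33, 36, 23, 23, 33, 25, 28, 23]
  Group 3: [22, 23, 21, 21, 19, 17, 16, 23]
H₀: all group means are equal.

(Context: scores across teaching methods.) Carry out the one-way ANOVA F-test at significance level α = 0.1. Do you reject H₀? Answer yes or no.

Group means [27.73, 27.70, 20.25], grand mean 25.655
SSB = Σnᵢ(x̄ᵢ−x̄)² = 322.770; SSW = ΣΣ(x−x̄ᵢ)² = 385.782
MSB = 322.770/2 = 161.3850; MSW = 385.782/26 = 14.8378
F = MSB/MSW = 10.8766
df = (2, 26)
p-value (upper-tail) = 0.00037
At α=0.1: p < α → reject H₀

reject H₀: yes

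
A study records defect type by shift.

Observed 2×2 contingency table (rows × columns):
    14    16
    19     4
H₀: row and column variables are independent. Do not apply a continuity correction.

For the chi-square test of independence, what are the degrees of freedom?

df = (r−1)(c−1) = (2−1)·(2−1) = 1

degrees of freedom = 1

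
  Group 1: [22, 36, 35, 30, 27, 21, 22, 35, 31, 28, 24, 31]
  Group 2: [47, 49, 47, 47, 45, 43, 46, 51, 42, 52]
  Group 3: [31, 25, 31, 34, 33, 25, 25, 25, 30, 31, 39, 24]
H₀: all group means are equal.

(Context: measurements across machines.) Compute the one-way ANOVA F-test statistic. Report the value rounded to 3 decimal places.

test statistic = 54.237

Group means [28.50, 46.90, 29.42], grand mean 34.235
SSB = Σnᵢ(x̄ᵢ−x̄)² = 2277.301; SSW = ΣΣ(x−x̄ᵢ)² = 650.817
MSB = 2277.301/2 = 1138.6505; MSW = 650.817/31 = 20.9941
F = MSB/MSW = 54.2367
df = (2, 31)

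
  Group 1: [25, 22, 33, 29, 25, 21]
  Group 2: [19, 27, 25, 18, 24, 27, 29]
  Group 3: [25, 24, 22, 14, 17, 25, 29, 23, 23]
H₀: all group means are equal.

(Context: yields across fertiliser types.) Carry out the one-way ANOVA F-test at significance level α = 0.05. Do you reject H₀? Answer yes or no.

Group means [25.83, 24.14, 22.44], grand mean 23.909
SSB = Σnᵢ(x̄ᵢ−x̄)² = 41.905; SSW = ΣΣ(x−x̄ᵢ)² = 365.913
MSB = 41.905/2 = 20.9527; MSW = 365.913/19 = 19.2586
F = MSB/MSW = 1.0880
df = (2, 19)
p-value (upper-tail) = 0.35699
At α=0.05: p ≥ α → fail to reject H₀

reject H₀: no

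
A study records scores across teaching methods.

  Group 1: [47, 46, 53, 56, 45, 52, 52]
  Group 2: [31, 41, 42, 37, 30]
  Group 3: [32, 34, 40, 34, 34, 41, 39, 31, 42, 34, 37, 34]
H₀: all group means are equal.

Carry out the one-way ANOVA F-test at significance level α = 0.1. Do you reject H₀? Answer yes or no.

reject H₀: yes

Group means [50.14, 36.20, 36.00], grand mean 40.167
SSB = Σnᵢ(x̄ᵢ−x̄)² = 983.676; SSW = ΣΣ(x−x̄ᵢ)² = 373.657
MSB = 983.676/2 = 491.8381; MSW = 373.657/21 = 17.7932
F = MSB/MSW = 27.6419
df = (2, 21)
p-value (upper-tail) = 0.00000
At α=0.1: p < α → reject H₀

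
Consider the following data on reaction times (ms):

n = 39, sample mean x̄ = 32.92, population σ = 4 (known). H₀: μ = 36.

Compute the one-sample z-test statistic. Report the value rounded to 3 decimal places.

SE = σ/√n = 4/√39 = 0.6405
z = (x̄−μ₀)/SE = (32.92−36)/0.6405 = -4.8086

test statistic = -4.809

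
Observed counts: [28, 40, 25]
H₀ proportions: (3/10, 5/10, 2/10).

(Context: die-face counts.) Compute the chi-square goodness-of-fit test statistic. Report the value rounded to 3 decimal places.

n = 93; E_i = n·p_i = [27.90, 46.50, 18.60]
χ² = (28−27.90)²/27.90 + (40−46.50)²/46.50 + (25−18.60)²/18.60 = 3.1111
df = 2

test statistic = 3.111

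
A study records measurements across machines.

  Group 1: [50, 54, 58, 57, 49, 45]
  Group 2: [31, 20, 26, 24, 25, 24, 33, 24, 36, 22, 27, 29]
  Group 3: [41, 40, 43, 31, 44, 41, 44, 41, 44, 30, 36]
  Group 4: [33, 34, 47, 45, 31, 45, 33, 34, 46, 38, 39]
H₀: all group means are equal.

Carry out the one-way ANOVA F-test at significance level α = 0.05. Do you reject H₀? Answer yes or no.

Group means [52.17, 26.75, 39.55, 38.64], grand mean 37.350
SSB = Σnᵢ(x̄ᵢ−x̄)² = 2736.744; SSW = ΣΣ(x−x̄ᵢ)² = 994.356
MSB = 2736.744/3 = 912.2480; MSW = 994.356/36 = 27.6210
F = MSB/MSW = 33.0273
df = (3, 36)
p-value (upper-tail) = 0.00000
At α=0.05: p < α → reject H₀

reject H₀: yes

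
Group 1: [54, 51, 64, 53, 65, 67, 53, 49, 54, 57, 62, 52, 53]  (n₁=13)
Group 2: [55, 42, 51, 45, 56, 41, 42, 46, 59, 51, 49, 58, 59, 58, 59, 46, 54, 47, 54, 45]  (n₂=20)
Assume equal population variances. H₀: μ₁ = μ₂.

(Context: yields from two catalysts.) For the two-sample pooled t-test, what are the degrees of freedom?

df = n₁ + n₂ − 2 = 13 + 20 − 2 = 31

degrees of freedom = 31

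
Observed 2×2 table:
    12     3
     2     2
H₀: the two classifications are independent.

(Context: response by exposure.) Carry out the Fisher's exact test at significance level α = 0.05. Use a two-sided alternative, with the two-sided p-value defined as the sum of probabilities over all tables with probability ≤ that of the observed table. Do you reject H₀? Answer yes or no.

Margins: r₁=15, r₂=4, c₁=14, c₂=5, n=19
p_obs = C(15,12)·C(4,2)/C(19,14); sum pmf over tables with pmf ≤ p_obs
p-value (two-sided) = 0.27219
At α=0.05: p ≥ α → fail to reject H₀

reject H₀: no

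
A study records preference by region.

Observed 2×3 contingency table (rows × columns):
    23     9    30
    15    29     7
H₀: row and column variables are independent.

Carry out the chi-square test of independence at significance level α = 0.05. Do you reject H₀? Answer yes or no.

reject H₀: yes

Row totals [62, 51], col totals [38, 38, 37], n=113
χ² = (23−20.85)²/20.85 + (9−20.85)²/20.85 + (30−20.30)²/20.30 + (15−17.15)²/17.15 + (29−17.15)²/17.15 + (7−16.70)²/16.70 = 25.6804
df = 2
p-value (upper-tail) = 0.00000
At α=0.05: p < α → reject H₀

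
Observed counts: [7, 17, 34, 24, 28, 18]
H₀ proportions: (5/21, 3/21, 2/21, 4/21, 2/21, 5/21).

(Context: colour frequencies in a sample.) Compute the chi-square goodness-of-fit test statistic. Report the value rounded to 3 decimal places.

test statistic = 82.809

n = 128; E_i = n·p_i = [30.48, 18.29, 12.19, 24.38, 12.19, 30.48]
χ² = (7−30.48)²/30.48 + (17−18.29)²/18.29 + (34−12.19)²/12.19 + (24−24.38)²/24.38 + (28−12.19)²/12.19 + (18−30.48)²/30.48 = 82.8094
df = 5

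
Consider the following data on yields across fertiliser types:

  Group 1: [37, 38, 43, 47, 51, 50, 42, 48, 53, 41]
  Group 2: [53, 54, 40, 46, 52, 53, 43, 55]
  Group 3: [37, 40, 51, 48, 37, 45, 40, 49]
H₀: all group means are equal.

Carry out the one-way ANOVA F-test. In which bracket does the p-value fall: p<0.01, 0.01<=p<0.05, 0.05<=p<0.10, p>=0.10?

Group means [45.00, 49.50, 43.38], grand mean 45.885
SSB = Σnᵢ(x̄ᵢ−x̄)² = 162.779; SSW = ΣΣ(x−x̄ᵢ)² = 723.875
MSB = 162.779/2 = 81.3894; MSW = 723.875/23 = 31.4728
F = MSB/MSW = 2.5860
df = (2, 23)
p-value (upper-tail) = 0.09704
→ bracket: 0.05<=p<0.10

p-value bracket: 0.05<=p<0.10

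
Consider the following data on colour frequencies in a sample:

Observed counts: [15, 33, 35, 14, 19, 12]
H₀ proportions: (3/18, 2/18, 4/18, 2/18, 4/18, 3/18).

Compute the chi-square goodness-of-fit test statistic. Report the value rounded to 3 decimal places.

n = 128; E_i = n·p_i = [21.33, 14.22, 28.44, 14.22, 28.44, 21.33]
χ² = (15−21.33)²/21.33 + (33−14.22)²/14.22 + (35−28.44)²/28.44 + (14−14.22)²/14.22 + (19−28.44)²/28.44 + (12−21.33)²/21.33 = 35.4062
df = 5

test statistic = 35.406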